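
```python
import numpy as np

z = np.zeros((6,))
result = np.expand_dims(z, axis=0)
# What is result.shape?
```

(1, 6)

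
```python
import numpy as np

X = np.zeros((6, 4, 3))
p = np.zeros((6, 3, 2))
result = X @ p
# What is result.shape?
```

(6, 4, 2)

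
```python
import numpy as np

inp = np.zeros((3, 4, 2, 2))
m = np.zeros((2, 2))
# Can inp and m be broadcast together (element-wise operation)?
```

Yes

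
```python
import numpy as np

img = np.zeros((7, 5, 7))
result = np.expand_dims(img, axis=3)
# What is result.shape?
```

(7, 5, 7, 1)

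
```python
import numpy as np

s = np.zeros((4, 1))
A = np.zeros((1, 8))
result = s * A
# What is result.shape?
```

(4, 8)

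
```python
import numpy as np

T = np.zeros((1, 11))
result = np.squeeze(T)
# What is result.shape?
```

(11,)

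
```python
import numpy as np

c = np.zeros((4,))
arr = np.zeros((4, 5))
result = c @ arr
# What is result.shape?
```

(5,)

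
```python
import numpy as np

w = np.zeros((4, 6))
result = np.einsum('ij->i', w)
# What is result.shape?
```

(4,)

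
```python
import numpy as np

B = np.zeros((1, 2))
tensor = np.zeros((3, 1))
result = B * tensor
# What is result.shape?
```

(3, 2)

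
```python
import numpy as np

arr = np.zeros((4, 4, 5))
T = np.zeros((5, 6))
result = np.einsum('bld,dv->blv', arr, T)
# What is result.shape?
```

(4, 4, 6)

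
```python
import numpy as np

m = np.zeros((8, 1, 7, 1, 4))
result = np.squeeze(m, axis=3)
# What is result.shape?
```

(8, 1, 7, 4)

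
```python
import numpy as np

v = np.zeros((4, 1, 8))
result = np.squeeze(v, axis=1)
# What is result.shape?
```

(4, 8)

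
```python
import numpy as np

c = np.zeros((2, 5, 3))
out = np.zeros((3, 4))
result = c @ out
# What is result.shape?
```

(2, 5, 4)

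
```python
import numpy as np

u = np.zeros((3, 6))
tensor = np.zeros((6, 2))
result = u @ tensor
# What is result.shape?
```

(3, 2)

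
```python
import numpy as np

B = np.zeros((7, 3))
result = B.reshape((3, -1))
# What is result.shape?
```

(3, 7)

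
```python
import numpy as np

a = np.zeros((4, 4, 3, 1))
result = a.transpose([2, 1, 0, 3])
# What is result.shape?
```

(3, 4, 4, 1)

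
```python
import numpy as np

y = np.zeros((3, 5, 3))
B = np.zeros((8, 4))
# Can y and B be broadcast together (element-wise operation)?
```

No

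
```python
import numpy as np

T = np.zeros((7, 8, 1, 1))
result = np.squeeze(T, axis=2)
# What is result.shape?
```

(7, 8, 1)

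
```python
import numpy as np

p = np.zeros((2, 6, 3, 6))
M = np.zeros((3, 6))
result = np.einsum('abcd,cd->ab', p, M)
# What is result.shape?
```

(2, 6)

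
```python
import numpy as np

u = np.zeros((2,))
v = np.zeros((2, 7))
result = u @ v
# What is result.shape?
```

(7,)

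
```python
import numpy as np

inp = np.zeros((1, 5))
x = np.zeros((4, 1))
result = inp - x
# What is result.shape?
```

(4, 5)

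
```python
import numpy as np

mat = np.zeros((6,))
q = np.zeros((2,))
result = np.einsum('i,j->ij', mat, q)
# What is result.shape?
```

(6, 2)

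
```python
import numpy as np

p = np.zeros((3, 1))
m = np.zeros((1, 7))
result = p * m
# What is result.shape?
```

(3, 7)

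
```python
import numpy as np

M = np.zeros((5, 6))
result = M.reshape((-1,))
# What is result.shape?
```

(30,)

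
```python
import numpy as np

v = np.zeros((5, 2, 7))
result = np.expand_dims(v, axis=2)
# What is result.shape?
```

(5, 2, 1, 7)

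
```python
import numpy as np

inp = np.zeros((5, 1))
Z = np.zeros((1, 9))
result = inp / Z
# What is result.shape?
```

(5, 9)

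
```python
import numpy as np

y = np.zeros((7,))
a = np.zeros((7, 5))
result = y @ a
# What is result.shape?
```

(5,)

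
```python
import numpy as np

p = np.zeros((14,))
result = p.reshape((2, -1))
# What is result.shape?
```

(2, 7)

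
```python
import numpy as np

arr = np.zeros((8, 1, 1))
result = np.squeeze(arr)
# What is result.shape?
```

(8,)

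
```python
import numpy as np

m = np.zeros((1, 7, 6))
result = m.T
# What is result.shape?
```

(6, 7, 1)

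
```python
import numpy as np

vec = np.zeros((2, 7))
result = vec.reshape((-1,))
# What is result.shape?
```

(14,)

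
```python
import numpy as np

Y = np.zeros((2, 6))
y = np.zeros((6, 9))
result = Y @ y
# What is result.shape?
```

(2, 9)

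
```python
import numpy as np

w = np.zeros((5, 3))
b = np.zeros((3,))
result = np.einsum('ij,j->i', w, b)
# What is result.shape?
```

(5,)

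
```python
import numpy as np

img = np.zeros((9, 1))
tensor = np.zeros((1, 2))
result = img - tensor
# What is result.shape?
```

(9, 2)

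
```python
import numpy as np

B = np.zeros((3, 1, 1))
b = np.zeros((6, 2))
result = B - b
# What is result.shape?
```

(3, 6, 2)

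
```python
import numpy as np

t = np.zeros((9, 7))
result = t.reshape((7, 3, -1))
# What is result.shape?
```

(7, 3, 3)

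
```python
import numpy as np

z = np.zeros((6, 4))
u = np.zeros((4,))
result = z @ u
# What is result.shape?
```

(6,)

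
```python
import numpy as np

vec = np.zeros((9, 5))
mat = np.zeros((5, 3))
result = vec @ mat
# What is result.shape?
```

(9, 3)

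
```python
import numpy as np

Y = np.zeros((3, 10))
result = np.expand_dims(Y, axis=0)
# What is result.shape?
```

(1, 3, 10)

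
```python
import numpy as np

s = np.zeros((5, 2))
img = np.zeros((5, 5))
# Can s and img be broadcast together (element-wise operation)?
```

No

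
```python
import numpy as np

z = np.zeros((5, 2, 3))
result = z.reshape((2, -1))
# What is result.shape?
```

(2, 15)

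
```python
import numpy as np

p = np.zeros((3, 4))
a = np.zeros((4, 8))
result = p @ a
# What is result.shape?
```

(3, 8)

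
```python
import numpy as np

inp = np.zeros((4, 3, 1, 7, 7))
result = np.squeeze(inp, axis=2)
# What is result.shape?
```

(4, 3, 7, 7)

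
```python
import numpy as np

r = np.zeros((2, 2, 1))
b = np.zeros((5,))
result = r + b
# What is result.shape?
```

(2, 2, 5)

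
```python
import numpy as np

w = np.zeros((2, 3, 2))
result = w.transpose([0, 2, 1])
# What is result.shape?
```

(2, 2, 3)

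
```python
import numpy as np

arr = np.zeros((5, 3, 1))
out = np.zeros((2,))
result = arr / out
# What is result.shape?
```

(5, 3, 2)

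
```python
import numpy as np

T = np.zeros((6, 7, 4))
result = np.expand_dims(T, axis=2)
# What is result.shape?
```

(6, 7, 1, 4)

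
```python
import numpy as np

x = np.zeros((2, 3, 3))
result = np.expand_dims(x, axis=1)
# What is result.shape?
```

(2, 1, 3, 3)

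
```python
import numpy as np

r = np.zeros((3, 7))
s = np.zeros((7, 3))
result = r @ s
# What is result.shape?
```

(3, 3)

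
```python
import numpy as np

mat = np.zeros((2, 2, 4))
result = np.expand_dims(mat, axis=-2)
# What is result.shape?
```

(2, 2, 1, 4)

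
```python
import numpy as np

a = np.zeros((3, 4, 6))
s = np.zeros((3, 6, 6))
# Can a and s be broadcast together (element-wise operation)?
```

No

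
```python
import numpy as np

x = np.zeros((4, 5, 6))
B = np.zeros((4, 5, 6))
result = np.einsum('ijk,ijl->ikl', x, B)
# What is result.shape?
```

(4, 6, 6)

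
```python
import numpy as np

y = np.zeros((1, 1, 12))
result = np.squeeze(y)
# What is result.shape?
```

(12,)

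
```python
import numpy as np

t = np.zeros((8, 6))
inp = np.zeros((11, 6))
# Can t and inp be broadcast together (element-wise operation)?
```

No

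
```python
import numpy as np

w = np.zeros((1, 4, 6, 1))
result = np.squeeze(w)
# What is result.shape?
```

(4, 6)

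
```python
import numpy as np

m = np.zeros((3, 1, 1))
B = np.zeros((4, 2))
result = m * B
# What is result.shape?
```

(3, 4, 2)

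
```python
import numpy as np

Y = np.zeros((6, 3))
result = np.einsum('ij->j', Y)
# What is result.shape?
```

(3,)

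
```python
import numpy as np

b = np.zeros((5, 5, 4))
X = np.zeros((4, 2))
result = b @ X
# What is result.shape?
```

(5, 5, 2)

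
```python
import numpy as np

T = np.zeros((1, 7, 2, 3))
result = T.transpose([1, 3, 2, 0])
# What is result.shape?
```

(7, 3, 2, 1)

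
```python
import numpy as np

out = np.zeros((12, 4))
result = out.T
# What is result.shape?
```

(4, 12)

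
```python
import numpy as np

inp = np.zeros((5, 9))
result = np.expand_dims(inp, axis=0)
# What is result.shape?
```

(1, 5, 9)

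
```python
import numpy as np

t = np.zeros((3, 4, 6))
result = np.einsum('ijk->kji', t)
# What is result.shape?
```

(6, 4, 3)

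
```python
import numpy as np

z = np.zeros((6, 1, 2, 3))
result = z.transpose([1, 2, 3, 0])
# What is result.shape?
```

(1, 2, 3, 6)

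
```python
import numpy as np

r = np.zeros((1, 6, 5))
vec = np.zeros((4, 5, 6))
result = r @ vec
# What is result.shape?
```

(4, 6, 6)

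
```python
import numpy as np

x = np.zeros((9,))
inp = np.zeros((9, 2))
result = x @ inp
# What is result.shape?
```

(2,)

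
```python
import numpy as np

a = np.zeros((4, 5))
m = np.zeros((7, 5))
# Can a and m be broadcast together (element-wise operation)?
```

No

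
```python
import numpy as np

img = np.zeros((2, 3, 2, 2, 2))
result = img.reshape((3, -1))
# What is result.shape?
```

(3, 16)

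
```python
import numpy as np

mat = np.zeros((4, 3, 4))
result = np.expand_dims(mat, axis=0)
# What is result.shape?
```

(1, 4, 3, 4)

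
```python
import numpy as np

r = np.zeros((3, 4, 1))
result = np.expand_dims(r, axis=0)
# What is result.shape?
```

(1, 3, 4, 1)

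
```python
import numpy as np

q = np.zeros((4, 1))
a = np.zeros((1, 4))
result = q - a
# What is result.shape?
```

(4, 4)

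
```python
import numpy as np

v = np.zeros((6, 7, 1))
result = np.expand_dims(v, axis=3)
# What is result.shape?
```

(6, 7, 1, 1)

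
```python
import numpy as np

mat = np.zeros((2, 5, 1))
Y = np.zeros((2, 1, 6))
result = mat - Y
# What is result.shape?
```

(2, 5, 6)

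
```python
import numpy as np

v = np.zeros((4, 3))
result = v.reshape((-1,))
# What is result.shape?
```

(12,)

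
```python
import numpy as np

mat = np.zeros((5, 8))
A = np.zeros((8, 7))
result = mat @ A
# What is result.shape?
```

(5, 7)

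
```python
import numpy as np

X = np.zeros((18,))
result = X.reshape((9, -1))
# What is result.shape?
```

(9, 2)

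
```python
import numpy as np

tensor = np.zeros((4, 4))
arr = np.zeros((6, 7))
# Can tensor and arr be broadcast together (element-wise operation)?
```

No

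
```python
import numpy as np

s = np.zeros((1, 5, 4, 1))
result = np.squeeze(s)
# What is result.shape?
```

(5, 4)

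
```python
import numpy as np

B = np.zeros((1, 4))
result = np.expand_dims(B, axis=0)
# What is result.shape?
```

(1, 1, 4)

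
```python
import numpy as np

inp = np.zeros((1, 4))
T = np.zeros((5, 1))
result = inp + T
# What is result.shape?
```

(5, 4)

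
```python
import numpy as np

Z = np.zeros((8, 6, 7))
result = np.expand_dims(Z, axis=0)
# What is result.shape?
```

(1, 8, 6, 7)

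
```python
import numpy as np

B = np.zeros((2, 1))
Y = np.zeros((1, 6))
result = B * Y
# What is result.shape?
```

(2, 6)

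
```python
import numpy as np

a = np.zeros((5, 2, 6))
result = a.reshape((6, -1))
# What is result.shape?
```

(6, 10)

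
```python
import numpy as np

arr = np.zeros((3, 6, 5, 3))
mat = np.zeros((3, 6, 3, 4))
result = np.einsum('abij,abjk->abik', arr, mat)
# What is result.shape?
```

(3, 6, 5, 4)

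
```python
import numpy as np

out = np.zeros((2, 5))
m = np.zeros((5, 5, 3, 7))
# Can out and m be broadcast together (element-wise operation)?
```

No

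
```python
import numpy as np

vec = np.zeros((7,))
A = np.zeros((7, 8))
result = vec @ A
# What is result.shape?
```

(8,)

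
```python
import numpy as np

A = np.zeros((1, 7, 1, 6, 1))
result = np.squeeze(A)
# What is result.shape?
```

(7, 6)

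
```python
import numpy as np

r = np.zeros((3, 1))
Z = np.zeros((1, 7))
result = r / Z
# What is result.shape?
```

(3, 7)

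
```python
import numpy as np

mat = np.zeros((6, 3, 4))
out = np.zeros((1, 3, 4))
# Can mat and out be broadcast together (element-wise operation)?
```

Yes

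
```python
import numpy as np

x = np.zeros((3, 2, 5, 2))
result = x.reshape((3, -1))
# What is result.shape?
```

(3, 20)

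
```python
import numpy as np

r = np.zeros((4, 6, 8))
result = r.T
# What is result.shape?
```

(8, 6, 4)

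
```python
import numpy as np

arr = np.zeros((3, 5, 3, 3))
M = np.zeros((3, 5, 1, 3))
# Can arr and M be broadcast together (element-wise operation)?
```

Yes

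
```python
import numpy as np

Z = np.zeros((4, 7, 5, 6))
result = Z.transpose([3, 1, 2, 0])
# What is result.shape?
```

(6, 7, 5, 4)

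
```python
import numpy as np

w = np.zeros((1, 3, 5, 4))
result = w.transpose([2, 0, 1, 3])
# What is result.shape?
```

(5, 1, 3, 4)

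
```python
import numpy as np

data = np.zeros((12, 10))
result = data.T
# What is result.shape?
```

(10, 12)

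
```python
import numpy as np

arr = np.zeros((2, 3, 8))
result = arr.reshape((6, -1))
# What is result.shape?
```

(6, 8)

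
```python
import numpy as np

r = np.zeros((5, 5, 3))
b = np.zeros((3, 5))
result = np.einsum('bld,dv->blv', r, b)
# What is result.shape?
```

(5, 5, 5)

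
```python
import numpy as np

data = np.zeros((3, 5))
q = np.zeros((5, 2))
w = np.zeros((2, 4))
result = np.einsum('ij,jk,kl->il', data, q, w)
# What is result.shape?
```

(3, 4)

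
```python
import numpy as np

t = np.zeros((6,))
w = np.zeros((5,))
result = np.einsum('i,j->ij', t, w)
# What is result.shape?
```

(6, 5)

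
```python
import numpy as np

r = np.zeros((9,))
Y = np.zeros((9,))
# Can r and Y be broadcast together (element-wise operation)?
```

Yes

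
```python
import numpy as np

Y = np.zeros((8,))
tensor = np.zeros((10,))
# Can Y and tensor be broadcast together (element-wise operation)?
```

No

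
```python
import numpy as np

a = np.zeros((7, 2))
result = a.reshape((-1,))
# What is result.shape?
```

(14,)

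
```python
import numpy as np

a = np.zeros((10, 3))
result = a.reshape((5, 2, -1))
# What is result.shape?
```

(5, 2, 3)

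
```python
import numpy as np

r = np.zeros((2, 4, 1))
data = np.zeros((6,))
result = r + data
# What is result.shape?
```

(2, 4, 6)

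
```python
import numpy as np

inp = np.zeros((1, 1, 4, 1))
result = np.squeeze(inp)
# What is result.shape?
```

(4,)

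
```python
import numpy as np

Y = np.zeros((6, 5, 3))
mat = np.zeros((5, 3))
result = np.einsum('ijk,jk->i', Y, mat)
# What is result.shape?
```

(6,)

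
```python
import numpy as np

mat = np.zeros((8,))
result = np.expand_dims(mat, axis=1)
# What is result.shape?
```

(8, 1)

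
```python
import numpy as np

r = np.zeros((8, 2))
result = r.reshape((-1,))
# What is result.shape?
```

(16,)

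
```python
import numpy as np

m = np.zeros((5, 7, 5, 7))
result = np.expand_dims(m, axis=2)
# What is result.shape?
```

(5, 7, 1, 5, 7)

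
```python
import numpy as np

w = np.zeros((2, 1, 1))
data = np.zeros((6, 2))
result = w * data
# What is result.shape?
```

(2, 6, 2)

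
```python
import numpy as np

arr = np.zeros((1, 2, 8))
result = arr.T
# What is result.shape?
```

(8, 2, 1)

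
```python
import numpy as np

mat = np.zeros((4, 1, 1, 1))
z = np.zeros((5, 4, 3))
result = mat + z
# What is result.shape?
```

(4, 5, 4, 3)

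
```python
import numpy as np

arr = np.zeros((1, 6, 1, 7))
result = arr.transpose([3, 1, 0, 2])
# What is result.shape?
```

(7, 6, 1, 1)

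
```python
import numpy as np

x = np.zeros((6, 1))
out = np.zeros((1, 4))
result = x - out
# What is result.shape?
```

(6, 4)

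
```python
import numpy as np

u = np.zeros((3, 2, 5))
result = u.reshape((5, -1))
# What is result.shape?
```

(5, 6)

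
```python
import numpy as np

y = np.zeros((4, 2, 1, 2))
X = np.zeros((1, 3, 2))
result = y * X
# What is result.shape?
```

(4, 2, 3, 2)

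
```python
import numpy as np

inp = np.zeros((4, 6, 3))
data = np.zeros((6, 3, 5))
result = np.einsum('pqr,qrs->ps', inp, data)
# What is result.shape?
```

(4, 5)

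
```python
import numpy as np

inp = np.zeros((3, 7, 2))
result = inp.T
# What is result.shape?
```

(2, 7, 3)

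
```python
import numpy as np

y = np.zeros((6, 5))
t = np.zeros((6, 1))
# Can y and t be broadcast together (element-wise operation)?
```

Yes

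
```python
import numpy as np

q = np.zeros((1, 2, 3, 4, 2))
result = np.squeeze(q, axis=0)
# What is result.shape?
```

(2, 3, 4, 2)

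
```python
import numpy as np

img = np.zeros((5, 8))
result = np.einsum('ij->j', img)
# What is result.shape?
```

(8,)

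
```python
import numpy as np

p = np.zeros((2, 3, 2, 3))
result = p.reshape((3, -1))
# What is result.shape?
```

(3, 12)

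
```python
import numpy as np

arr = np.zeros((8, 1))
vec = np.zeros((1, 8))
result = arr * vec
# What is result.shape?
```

(8, 8)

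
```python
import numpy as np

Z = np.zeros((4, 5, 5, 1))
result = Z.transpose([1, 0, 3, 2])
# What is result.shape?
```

(5, 4, 1, 5)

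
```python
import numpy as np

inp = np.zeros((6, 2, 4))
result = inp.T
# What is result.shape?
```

(4, 2, 6)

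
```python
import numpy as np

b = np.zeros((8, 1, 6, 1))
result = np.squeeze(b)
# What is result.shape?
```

(8, 6)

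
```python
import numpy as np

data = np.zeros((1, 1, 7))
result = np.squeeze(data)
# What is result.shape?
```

(7,)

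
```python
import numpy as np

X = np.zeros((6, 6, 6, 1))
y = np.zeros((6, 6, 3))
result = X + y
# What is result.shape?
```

(6, 6, 6, 3)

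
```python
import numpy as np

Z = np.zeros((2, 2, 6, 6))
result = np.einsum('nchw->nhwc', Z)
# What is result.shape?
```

(2, 6, 6, 2)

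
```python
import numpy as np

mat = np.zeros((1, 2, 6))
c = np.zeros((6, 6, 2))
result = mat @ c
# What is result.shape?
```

(6, 2, 2)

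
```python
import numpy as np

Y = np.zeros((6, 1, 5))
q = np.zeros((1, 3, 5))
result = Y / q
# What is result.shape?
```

(6, 3, 5)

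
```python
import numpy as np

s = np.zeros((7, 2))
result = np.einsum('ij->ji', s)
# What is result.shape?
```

(2, 7)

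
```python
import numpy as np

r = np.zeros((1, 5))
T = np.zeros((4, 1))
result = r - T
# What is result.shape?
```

(4, 5)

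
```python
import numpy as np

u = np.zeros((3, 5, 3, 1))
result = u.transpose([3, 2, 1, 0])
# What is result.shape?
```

(1, 3, 5, 3)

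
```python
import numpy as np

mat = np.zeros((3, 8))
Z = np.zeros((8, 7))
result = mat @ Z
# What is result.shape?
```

(3, 7)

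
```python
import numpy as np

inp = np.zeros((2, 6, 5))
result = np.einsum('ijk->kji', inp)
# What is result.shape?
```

(5, 6, 2)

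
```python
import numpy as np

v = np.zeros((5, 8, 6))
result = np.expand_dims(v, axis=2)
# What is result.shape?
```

(5, 8, 1, 6)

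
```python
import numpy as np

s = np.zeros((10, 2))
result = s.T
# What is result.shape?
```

(2, 10)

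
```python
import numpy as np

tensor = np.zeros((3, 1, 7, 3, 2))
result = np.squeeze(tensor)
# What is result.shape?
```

(3, 7, 3, 2)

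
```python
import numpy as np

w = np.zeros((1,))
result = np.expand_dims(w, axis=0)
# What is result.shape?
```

(1, 1)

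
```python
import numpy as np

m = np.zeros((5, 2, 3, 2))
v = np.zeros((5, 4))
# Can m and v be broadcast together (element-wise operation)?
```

No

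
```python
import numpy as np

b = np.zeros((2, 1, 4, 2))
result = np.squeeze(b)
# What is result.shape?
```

(2, 4, 2)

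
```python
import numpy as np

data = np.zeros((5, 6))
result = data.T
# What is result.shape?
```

(6, 5)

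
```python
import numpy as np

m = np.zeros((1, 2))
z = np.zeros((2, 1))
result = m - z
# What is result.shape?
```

(2, 2)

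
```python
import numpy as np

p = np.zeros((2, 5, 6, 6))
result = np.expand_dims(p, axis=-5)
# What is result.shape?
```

(1, 2, 5, 6, 6)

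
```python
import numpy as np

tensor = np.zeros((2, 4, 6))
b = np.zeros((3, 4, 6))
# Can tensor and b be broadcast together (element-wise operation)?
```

No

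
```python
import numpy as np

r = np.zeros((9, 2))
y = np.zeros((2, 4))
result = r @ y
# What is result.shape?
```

(9, 4)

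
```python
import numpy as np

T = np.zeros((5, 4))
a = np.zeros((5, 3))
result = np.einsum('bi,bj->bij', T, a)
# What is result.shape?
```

(5, 4, 3)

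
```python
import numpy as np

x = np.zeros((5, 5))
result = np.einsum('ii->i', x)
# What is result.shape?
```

(5,)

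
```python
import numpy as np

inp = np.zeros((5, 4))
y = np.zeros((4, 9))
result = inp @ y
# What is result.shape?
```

(5, 9)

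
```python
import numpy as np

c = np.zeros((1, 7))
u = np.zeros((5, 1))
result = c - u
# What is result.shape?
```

(5, 7)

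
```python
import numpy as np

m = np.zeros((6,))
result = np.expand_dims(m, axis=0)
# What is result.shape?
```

(1, 6)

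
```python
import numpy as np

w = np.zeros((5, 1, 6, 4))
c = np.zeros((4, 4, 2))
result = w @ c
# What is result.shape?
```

(5, 4, 6, 2)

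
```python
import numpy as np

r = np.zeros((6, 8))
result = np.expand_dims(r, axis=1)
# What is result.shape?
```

(6, 1, 8)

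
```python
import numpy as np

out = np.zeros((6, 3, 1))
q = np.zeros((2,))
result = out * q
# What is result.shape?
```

(6, 3, 2)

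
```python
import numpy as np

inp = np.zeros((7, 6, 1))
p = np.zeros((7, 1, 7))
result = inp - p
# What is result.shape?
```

(7, 6, 7)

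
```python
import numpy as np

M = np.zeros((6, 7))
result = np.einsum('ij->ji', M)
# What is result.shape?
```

(7, 6)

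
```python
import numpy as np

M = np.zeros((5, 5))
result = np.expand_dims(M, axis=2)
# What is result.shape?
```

(5, 5, 1)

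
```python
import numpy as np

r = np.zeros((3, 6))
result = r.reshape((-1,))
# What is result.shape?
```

(18,)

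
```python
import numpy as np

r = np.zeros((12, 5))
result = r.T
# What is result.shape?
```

(5, 12)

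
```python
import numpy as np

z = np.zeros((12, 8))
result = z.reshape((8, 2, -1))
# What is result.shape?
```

(8, 2, 6)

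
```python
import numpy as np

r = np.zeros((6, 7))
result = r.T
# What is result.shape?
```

(7, 6)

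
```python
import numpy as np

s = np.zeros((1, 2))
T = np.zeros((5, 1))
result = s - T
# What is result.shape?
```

(5, 2)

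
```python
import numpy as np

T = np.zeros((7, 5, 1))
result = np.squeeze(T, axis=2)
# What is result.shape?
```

(7, 5)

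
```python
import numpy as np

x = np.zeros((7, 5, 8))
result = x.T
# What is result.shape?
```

(8, 5, 7)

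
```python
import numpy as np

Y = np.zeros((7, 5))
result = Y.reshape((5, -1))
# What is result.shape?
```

(5, 7)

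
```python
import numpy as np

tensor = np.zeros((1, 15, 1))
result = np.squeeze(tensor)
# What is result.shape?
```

(15,)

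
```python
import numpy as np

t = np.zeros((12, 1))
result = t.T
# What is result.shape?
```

(1, 12)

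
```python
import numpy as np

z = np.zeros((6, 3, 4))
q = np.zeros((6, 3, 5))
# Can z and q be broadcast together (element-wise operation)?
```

No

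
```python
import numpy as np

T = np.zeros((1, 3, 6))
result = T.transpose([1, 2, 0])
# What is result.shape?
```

(3, 6, 1)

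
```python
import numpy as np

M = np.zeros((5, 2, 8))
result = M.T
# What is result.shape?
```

(8, 2, 5)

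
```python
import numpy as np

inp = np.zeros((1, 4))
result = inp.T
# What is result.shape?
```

(4, 1)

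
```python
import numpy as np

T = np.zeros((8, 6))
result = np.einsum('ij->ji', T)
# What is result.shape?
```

(6, 8)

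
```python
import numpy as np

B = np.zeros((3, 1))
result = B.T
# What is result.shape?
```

(1, 3)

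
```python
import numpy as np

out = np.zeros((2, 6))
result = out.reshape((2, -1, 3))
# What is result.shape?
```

(2, 2, 3)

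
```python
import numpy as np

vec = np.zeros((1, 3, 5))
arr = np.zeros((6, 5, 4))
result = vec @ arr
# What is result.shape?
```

(6, 3, 4)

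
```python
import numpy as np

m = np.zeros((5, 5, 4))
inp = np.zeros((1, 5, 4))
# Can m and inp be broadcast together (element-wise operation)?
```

Yes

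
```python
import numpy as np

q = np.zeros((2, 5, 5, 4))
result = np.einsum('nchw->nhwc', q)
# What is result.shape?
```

(2, 5, 4, 5)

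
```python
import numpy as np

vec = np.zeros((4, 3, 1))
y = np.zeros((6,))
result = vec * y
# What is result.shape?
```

(4, 3, 6)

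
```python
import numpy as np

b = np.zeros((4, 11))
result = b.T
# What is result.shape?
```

(11, 4)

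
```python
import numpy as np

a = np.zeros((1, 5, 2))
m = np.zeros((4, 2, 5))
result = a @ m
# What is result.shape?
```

(4, 5, 5)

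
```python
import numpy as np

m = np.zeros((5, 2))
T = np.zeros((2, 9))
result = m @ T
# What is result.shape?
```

(5, 9)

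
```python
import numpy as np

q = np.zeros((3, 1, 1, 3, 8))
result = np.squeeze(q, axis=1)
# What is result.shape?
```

(3, 1, 3, 8)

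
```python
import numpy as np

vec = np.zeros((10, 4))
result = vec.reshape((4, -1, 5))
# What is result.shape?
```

(4, 2, 5)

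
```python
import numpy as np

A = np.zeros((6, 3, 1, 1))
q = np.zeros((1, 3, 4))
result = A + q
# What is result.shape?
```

(6, 3, 3, 4)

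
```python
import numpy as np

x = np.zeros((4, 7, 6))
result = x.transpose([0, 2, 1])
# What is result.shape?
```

(4, 6, 7)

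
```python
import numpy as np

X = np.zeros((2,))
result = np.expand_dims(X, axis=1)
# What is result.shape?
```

(2, 1)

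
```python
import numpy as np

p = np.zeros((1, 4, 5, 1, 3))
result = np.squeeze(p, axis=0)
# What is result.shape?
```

(4, 5, 1, 3)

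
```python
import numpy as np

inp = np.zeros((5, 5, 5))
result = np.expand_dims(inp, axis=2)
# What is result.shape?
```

(5, 5, 1, 5)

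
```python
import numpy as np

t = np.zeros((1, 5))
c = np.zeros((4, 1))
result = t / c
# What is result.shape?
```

(4, 5)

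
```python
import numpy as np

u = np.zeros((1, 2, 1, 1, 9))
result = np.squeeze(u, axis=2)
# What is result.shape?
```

(1, 2, 1, 9)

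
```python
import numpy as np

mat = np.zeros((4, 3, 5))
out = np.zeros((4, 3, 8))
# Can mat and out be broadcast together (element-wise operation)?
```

No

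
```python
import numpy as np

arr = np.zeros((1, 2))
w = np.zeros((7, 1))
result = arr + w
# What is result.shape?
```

(7, 2)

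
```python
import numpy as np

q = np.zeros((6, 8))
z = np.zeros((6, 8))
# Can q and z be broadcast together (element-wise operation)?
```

Yes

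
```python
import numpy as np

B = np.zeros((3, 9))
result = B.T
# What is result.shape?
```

(9, 3)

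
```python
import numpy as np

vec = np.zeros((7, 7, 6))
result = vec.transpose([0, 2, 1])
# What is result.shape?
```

(7, 6, 7)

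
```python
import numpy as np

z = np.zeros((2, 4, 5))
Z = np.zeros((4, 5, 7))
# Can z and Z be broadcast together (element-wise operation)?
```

No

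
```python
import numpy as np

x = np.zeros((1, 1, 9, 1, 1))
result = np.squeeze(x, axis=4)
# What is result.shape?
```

(1, 1, 9, 1)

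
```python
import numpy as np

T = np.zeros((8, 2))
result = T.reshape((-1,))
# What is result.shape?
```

(16,)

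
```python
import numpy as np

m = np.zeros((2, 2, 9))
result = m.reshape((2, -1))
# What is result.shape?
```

(2, 18)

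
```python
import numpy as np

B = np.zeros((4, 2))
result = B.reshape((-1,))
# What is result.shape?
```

(8,)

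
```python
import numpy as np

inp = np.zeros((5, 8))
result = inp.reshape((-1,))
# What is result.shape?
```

(40,)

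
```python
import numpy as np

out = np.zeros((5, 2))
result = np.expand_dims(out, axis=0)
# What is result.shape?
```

(1, 5, 2)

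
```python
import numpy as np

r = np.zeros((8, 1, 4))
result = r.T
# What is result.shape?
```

(4, 1, 8)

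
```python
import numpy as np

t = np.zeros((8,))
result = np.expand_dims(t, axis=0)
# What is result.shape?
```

(1, 8)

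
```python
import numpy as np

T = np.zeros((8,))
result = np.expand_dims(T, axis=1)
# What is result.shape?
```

(8, 1)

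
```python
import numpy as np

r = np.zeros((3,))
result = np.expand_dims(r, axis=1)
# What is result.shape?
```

(3, 1)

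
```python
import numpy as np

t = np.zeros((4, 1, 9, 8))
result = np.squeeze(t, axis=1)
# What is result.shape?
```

(4, 9, 8)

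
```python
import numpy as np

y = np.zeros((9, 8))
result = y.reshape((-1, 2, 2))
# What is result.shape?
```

(18, 2, 2)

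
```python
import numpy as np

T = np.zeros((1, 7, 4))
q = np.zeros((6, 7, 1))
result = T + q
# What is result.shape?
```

(6, 7, 4)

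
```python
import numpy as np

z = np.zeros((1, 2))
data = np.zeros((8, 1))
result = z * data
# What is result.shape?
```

(8, 2)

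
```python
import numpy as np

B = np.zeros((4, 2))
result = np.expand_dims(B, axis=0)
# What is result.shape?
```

(1, 4, 2)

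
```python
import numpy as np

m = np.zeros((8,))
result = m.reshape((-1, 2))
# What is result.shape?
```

(4, 2)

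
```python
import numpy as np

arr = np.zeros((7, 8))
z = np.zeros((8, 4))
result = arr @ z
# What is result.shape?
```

(7, 4)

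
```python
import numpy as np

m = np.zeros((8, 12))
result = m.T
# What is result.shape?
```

(12, 8)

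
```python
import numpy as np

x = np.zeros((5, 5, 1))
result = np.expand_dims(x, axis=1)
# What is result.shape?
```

(5, 1, 5, 1)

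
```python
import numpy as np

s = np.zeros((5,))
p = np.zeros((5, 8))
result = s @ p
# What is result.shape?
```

(8,)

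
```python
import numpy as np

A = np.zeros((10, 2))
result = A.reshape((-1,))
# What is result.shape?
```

(20,)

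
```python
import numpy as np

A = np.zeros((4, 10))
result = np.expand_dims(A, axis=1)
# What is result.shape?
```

(4, 1, 10)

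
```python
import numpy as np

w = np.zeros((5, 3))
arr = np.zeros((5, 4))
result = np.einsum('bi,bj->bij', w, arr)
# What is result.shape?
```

(5, 3, 4)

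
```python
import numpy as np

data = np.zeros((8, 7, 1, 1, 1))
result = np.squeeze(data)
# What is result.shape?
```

(8, 7)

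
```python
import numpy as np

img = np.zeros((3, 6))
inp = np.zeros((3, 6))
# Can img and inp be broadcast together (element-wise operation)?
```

Yes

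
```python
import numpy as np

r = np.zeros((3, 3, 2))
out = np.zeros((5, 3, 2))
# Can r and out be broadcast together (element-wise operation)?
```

No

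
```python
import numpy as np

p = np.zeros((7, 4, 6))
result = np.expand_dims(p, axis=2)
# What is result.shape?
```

(7, 4, 1, 6)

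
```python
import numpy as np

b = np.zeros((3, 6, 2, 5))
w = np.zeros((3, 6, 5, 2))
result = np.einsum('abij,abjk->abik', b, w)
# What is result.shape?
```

(3, 6, 2, 2)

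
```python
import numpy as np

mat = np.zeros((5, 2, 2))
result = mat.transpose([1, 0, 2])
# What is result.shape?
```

(2, 5, 2)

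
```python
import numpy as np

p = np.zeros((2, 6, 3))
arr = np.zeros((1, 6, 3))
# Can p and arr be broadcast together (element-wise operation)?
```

Yes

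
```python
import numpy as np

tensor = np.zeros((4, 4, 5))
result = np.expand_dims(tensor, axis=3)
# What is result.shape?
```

(4, 4, 5, 1)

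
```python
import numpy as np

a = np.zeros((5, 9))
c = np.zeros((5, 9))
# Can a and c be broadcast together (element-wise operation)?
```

Yes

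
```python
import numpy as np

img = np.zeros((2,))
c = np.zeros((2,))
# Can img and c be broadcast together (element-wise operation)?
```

Yes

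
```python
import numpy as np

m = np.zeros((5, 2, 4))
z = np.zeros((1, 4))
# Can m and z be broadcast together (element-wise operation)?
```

Yes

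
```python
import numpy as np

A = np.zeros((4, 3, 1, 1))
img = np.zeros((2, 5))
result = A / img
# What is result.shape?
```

(4, 3, 2, 5)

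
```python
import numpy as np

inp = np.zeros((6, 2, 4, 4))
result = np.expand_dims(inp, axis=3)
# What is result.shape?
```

(6, 2, 4, 1, 4)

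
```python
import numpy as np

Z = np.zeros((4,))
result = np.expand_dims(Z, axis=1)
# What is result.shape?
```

(4, 1)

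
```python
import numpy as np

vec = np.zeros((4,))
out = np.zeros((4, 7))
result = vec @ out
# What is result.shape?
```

(7,)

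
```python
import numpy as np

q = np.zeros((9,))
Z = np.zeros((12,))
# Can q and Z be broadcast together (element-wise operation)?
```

No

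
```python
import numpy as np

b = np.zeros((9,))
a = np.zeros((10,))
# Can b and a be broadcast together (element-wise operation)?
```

No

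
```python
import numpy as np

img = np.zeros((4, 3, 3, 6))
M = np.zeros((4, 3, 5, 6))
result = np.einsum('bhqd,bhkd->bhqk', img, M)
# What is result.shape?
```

(4, 3, 3, 5)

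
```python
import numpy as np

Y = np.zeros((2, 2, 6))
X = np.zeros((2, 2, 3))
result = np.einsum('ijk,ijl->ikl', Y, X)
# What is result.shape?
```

(2, 6, 3)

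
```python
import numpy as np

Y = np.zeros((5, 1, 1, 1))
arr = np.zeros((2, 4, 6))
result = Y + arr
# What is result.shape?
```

(5, 2, 4, 6)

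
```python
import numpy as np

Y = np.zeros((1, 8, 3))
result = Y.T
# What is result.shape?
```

(3, 8, 1)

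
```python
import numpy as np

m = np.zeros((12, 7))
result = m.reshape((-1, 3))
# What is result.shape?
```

(28, 3)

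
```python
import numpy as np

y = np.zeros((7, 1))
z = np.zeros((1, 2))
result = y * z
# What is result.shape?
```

(7, 2)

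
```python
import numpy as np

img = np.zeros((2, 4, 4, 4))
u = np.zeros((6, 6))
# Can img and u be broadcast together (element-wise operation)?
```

No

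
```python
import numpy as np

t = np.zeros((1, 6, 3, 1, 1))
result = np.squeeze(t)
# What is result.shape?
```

(6, 3)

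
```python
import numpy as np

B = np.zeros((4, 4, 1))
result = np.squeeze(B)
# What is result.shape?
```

(4, 4)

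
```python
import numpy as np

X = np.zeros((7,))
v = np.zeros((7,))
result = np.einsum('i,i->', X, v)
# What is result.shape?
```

()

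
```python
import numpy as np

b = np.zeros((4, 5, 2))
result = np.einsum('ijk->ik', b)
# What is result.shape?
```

(4, 2)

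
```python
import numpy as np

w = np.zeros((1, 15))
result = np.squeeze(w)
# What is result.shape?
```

(15,)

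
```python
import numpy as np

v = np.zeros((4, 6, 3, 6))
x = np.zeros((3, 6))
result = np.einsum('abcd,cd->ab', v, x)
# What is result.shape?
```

(4, 6)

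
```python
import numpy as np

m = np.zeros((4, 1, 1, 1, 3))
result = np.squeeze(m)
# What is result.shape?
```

(4, 3)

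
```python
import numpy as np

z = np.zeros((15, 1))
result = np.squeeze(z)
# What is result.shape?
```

(15,)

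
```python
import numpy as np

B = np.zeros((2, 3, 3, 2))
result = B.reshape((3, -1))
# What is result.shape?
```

(3, 12)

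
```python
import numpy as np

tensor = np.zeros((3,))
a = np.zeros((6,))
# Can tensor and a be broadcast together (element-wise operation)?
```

No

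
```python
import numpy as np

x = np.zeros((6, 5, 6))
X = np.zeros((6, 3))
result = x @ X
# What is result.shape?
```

(6, 5, 3)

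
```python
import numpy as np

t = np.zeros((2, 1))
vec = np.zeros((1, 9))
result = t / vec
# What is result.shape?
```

(2, 9)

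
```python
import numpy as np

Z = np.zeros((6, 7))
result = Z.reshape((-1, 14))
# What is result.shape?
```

(3, 14)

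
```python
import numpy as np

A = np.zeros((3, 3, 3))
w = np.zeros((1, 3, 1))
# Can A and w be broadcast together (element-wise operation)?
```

Yes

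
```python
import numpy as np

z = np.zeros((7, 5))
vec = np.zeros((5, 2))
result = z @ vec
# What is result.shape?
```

(7, 2)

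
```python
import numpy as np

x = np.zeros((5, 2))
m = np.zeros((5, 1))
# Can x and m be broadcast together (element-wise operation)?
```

Yes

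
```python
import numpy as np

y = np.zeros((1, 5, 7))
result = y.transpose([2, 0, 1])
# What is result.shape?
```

(7, 1, 5)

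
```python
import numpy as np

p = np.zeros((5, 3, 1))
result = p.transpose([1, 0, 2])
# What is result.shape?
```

(3, 5, 1)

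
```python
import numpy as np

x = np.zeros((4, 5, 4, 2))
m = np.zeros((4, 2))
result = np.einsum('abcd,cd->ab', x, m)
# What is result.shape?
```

(4, 5)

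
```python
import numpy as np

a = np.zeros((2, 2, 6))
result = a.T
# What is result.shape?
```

(6, 2, 2)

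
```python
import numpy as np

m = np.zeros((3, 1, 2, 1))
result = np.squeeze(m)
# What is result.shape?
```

(3, 2)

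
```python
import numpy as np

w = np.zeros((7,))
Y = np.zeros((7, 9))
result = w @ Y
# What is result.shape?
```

(9,)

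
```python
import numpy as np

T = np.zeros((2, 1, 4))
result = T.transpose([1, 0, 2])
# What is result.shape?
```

(1, 2, 4)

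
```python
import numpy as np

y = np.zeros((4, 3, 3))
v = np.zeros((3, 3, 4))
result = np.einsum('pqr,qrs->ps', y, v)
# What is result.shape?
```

(4, 4)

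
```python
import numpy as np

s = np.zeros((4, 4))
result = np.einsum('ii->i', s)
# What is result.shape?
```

(4,)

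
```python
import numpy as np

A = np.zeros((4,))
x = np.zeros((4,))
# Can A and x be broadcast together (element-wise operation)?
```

Yes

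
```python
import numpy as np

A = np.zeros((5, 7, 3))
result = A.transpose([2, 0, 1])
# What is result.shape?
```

(3, 5, 7)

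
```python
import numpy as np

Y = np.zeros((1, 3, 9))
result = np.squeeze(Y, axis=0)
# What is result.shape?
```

(3, 9)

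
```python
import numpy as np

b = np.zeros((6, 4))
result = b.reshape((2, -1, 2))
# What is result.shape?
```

(2, 6, 2)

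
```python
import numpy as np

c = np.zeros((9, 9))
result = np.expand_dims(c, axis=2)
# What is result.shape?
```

(9, 9, 1)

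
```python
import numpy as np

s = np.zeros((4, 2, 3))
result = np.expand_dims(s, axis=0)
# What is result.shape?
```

(1, 4, 2, 3)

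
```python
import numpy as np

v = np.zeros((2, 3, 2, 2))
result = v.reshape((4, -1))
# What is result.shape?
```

(4, 6)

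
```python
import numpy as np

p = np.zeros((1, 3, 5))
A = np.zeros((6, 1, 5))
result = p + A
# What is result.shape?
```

(6, 3, 5)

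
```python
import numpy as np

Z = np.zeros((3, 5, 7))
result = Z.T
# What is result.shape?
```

(7, 5, 3)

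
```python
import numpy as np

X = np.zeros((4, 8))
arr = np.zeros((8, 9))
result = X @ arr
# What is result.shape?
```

(4, 9)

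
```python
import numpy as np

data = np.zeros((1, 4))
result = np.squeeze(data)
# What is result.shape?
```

(4,)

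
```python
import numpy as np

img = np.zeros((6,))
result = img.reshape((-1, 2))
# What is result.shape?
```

(3, 2)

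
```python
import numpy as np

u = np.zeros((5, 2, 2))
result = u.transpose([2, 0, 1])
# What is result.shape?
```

(2, 5, 2)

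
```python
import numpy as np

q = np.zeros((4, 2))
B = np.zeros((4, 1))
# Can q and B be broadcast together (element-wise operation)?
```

Yes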